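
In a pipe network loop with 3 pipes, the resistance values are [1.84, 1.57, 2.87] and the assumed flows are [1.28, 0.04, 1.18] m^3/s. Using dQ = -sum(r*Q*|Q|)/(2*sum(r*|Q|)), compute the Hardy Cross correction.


Numerator terms (r*Q*|Q|): 1.84*1.28*|1.28| = 3.0147; 1.57*0.04*|0.04| = 0.0025; 2.87*1.18*|1.18| = 3.9962.
Sum of numerator = 7.0134.
Denominator terms (r*|Q|): 1.84*|1.28| = 2.3552; 1.57*|0.04| = 0.0628; 2.87*|1.18| = 3.3866.
2 * sum of denominator = 2 * 5.8046 = 11.6092.
dQ = -7.0134 / 11.6092 = -0.6041 m^3/s.

-0.6041


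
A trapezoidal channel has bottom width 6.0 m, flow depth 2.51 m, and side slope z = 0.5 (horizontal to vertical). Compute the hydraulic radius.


For a trapezoidal section with side slope z:
A = (b + z*y)*y = (6.0 + 0.5*2.51)*2.51 = 18.21 m^2.
P = b + 2*y*sqrt(1 + z^2) = 6.0 + 2*2.51*sqrt(1 + 0.5^2) = 11.613 m.
R = A/P = 18.21 / 11.613 = 1.5681 m.

1.5681


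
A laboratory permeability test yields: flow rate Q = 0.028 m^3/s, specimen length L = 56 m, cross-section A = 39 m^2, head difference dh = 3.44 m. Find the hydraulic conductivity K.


From K = Q*L / (A*dh):
Numerator: Q*L = 0.028 * 56 = 1.568.
Denominator: A*dh = 39 * 3.44 = 134.16.
K = 1.568 / 134.16 = 0.011688 m/s.

0.011688


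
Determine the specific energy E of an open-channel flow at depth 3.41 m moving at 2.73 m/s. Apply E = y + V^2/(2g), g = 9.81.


Specific energy E = y + V^2/(2g).
Velocity head = V^2/(2g) = 2.73^2 / (2*9.81) = 7.4529 / 19.62 = 0.3799 m.
E = 3.41 + 0.3799 = 3.7899 m.

3.7899


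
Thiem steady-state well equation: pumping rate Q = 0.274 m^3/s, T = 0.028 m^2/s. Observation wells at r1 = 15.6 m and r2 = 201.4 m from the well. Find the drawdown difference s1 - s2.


Thiem equation: s1 - s2 = Q/(2*pi*T) * ln(r2/r1).
ln(r2/r1) = ln(201.4/15.6) = 2.558.
Q/(2*pi*T) = 0.274 / (2*pi*0.028) = 0.274 / 0.1759 = 1.5574.
s1 - s2 = 1.5574 * 2.558 = 3.984 m.

3.984


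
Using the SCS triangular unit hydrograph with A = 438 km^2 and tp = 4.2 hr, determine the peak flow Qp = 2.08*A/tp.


SCS formula: Qp = 2.08 * A / tp.
Qp = 2.08 * 438 / 4.2
   = 911.04 / 4.2
   = 216.91 m^3/s per cm.

216.91


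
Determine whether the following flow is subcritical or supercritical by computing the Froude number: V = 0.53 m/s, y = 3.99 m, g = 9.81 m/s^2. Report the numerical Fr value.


The Froude number is defined as Fr = V / sqrt(g*y).
g*y = 9.81 * 3.99 = 39.1419.
sqrt(g*y) = sqrt(39.1419) = 6.2563.
Fr = 0.53 / 6.2563 = 0.0847.
Since Fr < 1, the flow is subcritical.

0.0847


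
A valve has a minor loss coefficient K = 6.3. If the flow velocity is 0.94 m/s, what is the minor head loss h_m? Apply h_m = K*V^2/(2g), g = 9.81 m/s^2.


Minor loss formula: h_m = K * V^2/(2g).
V^2 = 0.94^2 = 0.8836.
V^2/(2g) = 0.8836 / 19.62 = 0.045 m.
h_m = 6.3 * 0.045 = 0.2837 m.

0.2837


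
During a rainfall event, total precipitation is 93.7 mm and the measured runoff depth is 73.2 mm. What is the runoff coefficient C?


The runoff coefficient C = runoff depth / rainfall depth.
C = 73.2 / 93.7
  = 0.7812.

0.7812


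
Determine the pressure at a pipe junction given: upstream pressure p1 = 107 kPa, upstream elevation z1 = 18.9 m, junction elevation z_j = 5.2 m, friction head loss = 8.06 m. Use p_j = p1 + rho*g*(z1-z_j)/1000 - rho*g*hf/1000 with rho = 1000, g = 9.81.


Junction pressure: p_j = p1 + rho*g*(z1 - z_j)/1000 - rho*g*hf/1000.
Elevation term = 1000*9.81*(18.9 - 5.2)/1000 = 134.397 kPa.
Friction term = 1000*9.81*8.06/1000 = 79.069 kPa.
p_j = 107 + 134.397 - 79.069 = 162.33 kPa.

162.33


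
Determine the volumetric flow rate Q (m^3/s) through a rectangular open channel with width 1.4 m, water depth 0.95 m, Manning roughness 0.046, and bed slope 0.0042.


For a rectangular channel, the cross-sectional area A = b * y = 1.4 * 0.95 = 1.33 m^2.
The wetted perimeter P = b + 2y = 1.4 + 2*0.95 = 3.3 m.
Hydraulic radius R = A/P = 1.33/3.3 = 0.403 m.
Velocity V = (1/n)*R^(2/3)*S^(1/2) = (1/0.046)*0.403^(2/3)*0.0042^(1/2) = 0.7687 m/s.
Discharge Q = A * V = 1.33 * 0.7687 = 1.022 m^3/s.

1.022


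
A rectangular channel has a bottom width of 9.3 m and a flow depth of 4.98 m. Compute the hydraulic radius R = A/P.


For a rectangular section:
Flow area A = b * y = 9.3 * 4.98 = 46.31 m^2.
Wetted perimeter P = b + 2y = 9.3 + 2*4.98 = 19.26 m.
Hydraulic radius R = A/P = 46.31 / 19.26 = 2.4047 m.

2.4047


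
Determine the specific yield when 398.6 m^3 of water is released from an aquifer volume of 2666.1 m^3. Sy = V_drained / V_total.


Specific yield Sy = Volume drained / Total volume.
Sy = 398.6 / 2666.1
   = 0.1495.

0.1495


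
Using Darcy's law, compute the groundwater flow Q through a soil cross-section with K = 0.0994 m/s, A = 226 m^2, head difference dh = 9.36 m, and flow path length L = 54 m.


Darcy's law: Q = K * A * i, where i = dh/L.
Hydraulic gradient i = 9.36 / 54 = 0.173333.
Q = 0.0994 * 226 * 0.173333
  = 3.8938 m^3/s.

3.8938


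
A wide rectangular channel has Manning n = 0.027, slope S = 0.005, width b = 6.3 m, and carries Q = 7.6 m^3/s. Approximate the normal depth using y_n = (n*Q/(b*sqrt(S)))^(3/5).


We use the wide-channel approximation y_n = (n*Q/(b*sqrt(S)))^(3/5).
sqrt(S) = sqrt(0.005) = 0.070711.
Numerator: n*Q = 0.027 * 7.6 = 0.2052.
Denominator: b*sqrt(S) = 6.3 * 0.070711 = 0.445479.
arg = 0.4606.
y_n = 0.4606^(3/5) = 0.6281 m.

0.6281


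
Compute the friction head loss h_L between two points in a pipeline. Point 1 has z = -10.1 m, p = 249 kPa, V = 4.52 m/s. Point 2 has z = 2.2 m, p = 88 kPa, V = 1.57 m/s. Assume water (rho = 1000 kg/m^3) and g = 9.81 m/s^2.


Total head at each section: H = z + p/(rho*g) + V^2/(2g).
H1 = -10.1 + 249*1000/(1000*9.81) + 4.52^2/(2*9.81)
   = -10.1 + 25.382 + 1.0413
   = 16.324 m.
H2 = 2.2 + 88*1000/(1000*9.81) + 1.57^2/(2*9.81)
   = 2.2 + 8.97 + 0.1256
   = 11.296 m.
h_L = H1 - H2 = 16.324 - 11.296 = 5.027 m.

5.027


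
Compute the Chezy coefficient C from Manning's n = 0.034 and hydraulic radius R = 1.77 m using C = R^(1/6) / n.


The Chezy coefficient relates to Manning's n through C = R^(1/6) / n.
R^(1/6) = 1.77^(1/6) = 1.099838.
C = 1.099838 / 0.034 = 32.35 m^(1/2)/s.

32.35


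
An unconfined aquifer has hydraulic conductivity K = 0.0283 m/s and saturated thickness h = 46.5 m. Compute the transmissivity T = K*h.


Transmissivity is defined as T = K * h.
T = 0.0283 * 46.5
  = 1.3159 m^2/s.

1.3159


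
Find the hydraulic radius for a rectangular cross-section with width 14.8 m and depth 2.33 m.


For a rectangular section:
Flow area A = b * y = 14.8 * 2.33 = 34.48 m^2.
Wetted perimeter P = b + 2y = 14.8 + 2*2.33 = 19.46 m.
Hydraulic radius R = A/P = 34.48 / 19.46 = 1.772 m.

1.772


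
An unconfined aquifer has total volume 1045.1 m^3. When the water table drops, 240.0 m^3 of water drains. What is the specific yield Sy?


Specific yield Sy = Volume drained / Total volume.
Sy = 240.0 / 1045.1
   = 0.2296.

0.2296


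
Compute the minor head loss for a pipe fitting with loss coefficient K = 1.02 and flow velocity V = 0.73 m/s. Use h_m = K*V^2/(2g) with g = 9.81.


Minor loss formula: h_m = K * V^2/(2g).
V^2 = 0.73^2 = 0.5329.
V^2/(2g) = 0.5329 / 19.62 = 0.0272 m.
h_m = 1.02 * 0.0272 = 0.0277 m.

0.0277


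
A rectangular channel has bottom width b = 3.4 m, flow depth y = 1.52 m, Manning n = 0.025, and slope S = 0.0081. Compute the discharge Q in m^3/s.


For a rectangular channel, the cross-sectional area A = b * y = 3.4 * 1.52 = 5.17 m^2.
The wetted perimeter P = b + 2y = 3.4 + 2*1.52 = 6.44 m.
Hydraulic radius R = A/P = 5.17/6.44 = 0.8025 m.
Velocity V = (1/n)*R^(2/3)*S^(1/2) = (1/0.025)*0.8025^(2/3)*0.0081^(1/2) = 3.1088 m/s.
Discharge Q = A * V = 5.17 * 3.1088 = 16.066 m^3/s.

16.066


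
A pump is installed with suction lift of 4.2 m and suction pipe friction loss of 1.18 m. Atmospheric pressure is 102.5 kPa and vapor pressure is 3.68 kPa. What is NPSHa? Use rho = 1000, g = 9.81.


NPSHa = p_atm/(rho*g) - z_s - hf_s - p_vap/(rho*g).
p_atm/(rho*g) = 102.5*1000 / (1000*9.81) = 10.449 m.
p_vap/(rho*g) = 3.68*1000 / (1000*9.81) = 0.375 m.
NPSHa = 10.449 - 4.2 - 1.18 - 0.375
      = 4.69 m.

4.69


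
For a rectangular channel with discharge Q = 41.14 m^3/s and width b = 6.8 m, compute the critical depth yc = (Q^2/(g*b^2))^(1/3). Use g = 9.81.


Using yc = (Q^2 / (g * b^2))^(1/3):
Q^2 = 41.14^2 = 1692.5.
g * b^2 = 9.81 * 6.8^2 = 9.81 * 46.24 = 453.61.
Q^2 / (g*b^2) = 1692.5 / 453.61 = 3.7312.
yc = 3.7312^(1/3) = 1.551 m.

1.551


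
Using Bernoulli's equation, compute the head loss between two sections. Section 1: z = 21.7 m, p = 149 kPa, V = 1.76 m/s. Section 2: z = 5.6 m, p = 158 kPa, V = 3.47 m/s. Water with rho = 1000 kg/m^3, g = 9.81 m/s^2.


Total head at each section: H = z + p/(rho*g) + V^2/(2g).
H1 = 21.7 + 149*1000/(1000*9.81) + 1.76^2/(2*9.81)
   = 21.7 + 15.189 + 0.1579
   = 37.046 m.
H2 = 5.6 + 158*1000/(1000*9.81) + 3.47^2/(2*9.81)
   = 5.6 + 16.106 + 0.6137
   = 22.32 m.
h_L = H1 - H2 = 37.046 - 22.32 = 14.727 m.

14.727


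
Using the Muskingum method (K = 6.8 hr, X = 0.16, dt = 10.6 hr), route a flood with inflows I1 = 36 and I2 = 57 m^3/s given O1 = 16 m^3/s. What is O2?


Muskingum coefficients:
denom = 2*K*(1-X) + dt = 2*6.8*(1-0.16) + 10.6 = 22.024.
C0 = (dt - 2*K*X)/denom = (10.6 - 2*6.8*0.16)/22.024 = 0.3825.
C1 = (dt + 2*K*X)/denom = (10.6 + 2*6.8*0.16)/22.024 = 0.5801.
C2 = (2*K*(1-X) - dt)/denom = 0.0374.
O2 = C0*I2 + C1*I1 + C2*O1
   = 0.3825*57 + 0.5801*36 + 0.0374*16
   = 43.28 m^3/s.

43.28


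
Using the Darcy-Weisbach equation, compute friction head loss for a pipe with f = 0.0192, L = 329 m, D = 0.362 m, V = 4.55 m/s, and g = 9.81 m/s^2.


Darcy-Weisbach equation: h_f = f * (L/D) * V^2/(2g).
f * L/D = 0.0192 * 329/0.362 = 17.4497.
V^2/(2g) = 4.55^2 / (2*9.81) = 20.7025 / 19.62 = 1.0552 m.
h_f = 17.4497 * 1.0552 = 18.412 m.

18.412


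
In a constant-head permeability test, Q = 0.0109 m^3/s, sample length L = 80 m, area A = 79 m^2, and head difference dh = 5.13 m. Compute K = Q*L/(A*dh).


From K = Q*L / (A*dh):
Numerator: Q*L = 0.0109 * 80 = 0.872.
Denominator: A*dh = 79 * 5.13 = 405.27.
K = 0.872 / 405.27 = 0.002152 m/s.

0.002152


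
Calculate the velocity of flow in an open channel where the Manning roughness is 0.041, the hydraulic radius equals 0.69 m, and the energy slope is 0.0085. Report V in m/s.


Manning's equation gives V = (1/n) * R^(2/3) * S^(1/2).
First, compute R^(2/3) = 0.69^(2/3) = 0.7808.
Next, S^(1/2) = 0.0085^(1/2) = 0.092195.
Then 1/n = 1/0.041 = 24.39.
V = 24.39 * 0.7808 * 0.092195 = 1.7559 m/s.

1.7559


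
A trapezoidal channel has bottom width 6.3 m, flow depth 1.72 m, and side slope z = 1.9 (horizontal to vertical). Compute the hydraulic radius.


For a trapezoidal section with side slope z:
A = (b + z*y)*y = (6.3 + 1.9*1.72)*1.72 = 16.457 m^2.
P = b + 2*y*sqrt(1 + z^2) = 6.3 + 2*1.72*sqrt(1 + 1.9^2) = 13.686 m.
R = A/P = 16.457 / 13.686 = 1.2025 m.

1.2025


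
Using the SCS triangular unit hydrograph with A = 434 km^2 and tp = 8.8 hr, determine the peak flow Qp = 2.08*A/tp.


SCS formula: Qp = 2.08 * A / tp.
Qp = 2.08 * 434 / 8.8
   = 902.72 / 8.8
   = 102.58 m^3/s per cm.

102.58


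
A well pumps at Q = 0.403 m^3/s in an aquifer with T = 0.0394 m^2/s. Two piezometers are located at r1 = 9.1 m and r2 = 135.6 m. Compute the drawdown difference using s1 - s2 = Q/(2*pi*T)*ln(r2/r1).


Thiem equation: s1 - s2 = Q/(2*pi*T) * ln(r2/r1).
ln(r2/r1) = ln(135.6/9.1) = 2.7014.
Q/(2*pi*T) = 0.403 / (2*pi*0.0394) = 0.403 / 0.2476 = 1.6279.
s1 - s2 = 1.6279 * 2.7014 = 4.3977 m.

4.3977


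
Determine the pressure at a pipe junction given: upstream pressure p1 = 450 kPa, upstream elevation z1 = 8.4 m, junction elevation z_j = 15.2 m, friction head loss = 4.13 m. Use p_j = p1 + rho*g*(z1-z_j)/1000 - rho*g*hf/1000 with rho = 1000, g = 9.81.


Junction pressure: p_j = p1 + rho*g*(z1 - z_j)/1000 - rho*g*hf/1000.
Elevation term = 1000*9.81*(8.4 - 15.2)/1000 = -66.708 kPa.
Friction term = 1000*9.81*4.13/1000 = 40.515 kPa.
p_j = 450 + -66.708 - 40.515 = 342.78 kPa.

342.78


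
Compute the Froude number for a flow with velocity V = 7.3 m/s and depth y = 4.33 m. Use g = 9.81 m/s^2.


The Froude number is defined as Fr = V / sqrt(g*y).
g*y = 9.81 * 4.33 = 42.4773.
sqrt(g*y) = sqrt(42.4773) = 6.5175.
Fr = 7.3 / 6.5175 = 1.1201.

1.1201


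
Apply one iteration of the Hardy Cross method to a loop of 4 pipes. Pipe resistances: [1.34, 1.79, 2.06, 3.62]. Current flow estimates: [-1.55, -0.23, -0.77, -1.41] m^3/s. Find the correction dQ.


Numerator terms (r*Q*|Q|): 1.34*-1.55*|-1.55| = -3.2194; 1.79*-0.23*|-0.23| = -0.0947; 2.06*-0.77*|-0.77| = -1.2214; 3.62*-1.41*|-1.41| = -7.1969.
Sum of numerator = -11.7323.
Denominator terms (r*|Q|): 1.34*|-1.55| = 2.077; 1.79*|-0.23| = 0.4117; 2.06*|-0.77| = 1.5862; 3.62*|-1.41| = 5.1042.
2 * sum of denominator = 2 * 9.1791 = 18.3582.
dQ = --11.7323 / 18.3582 = 0.6391 m^3/s.

0.6391


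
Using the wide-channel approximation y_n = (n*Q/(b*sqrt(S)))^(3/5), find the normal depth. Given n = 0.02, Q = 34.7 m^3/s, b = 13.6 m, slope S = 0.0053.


We use the wide-channel approximation y_n = (n*Q/(b*sqrt(S)))^(3/5).
sqrt(S) = sqrt(0.0053) = 0.072801.
Numerator: n*Q = 0.02 * 34.7 = 0.694.
Denominator: b*sqrt(S) = 13.6 * 0.072801 = 0.990094.
arg = 0.7009.
y_n = 0.7009^(3/5) = 0.808 m.

0.808


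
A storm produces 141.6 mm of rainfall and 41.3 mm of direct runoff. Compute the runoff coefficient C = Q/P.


The runoff coefficient C = runoff depth / rainfall depth.
C = 41.3 / 141.6
  = 0.2917.

0.2917


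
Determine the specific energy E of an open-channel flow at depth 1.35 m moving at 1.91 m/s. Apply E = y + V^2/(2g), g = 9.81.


Specific energy E = y + V^2/(2g).
Velocity head = V^2/(2g) = 1.91^2 / (2*9.81) = 3.6481 / 19.62 = 0.1859 m.
E = 1.35 + 0.1859 = 1.5359 m.

1.5359


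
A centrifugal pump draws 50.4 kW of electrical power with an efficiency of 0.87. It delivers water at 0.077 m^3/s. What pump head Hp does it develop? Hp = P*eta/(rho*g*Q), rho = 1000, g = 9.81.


Pump head formula: Hp = P * eta / (rho * g * Q).
Numerator: P * eta = 50.4 * 1000 * 0.87 = 43848.0 W.
Denominator: rho * g * Q = 1000 * 9.81 * 0.077 = 755.37.
Hp = 43848.0 / 755.37 = 58.05 m.

58.05


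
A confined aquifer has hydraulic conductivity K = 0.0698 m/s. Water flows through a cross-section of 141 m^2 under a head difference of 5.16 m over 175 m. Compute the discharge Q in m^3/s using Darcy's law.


Darcy's law: Q = K * A * i, where i = dh/L.
Hydraulic gradient i = 5.16 / 175 = 0.029486.
Q = 0.0698 * 141 * 0.029486
  = 0.2902 m^3/s.

0.2902


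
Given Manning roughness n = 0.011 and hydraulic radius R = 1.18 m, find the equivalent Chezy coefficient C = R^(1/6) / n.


The Chezy coefficient relates to Manning's n through C = R^(1/6) / n.
R^(1/6) = 1.18^(1/6) = 1.02797.
C = 1.02797 / 0.011 = 93.45 m^(1/2)/s.

93.45


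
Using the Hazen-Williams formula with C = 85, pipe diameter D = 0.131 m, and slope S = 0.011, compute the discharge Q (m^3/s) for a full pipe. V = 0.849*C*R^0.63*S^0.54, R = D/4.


For a full circular pipe, R = D/4 = 0.131/4 = 0.0328 m.
V = 0.849 * 85 * 0.0328^0.63 * 0.011^0.54
  = 0.849 * 85 * 0.116033 * 0.087569
  = 0.7333 m/s.
Pipe area A = pi*D^2/4 = pi*0.131^2/4 = 0.0135 m^2.
Q = A * V = 0.0135 * 0.7333 = 0.0099 m^3/s.

0.0099


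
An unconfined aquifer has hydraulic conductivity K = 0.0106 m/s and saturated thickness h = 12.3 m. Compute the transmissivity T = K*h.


Transmissivity is defined as T = K * h.
T = 0.0106 * 12.3
  = 0.1304 m^2/s.

0.1304


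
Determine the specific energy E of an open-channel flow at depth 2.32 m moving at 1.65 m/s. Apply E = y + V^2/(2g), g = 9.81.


Specific energy E = y + V^2/(2g).
Velocity head = V^2/(2g) = 1.65^2 / (2*9.81) = 2.7225 / 19.62 = 0.1388 m.
E = 2.32 + 0.1388 = 2.4588 m.

2.4588


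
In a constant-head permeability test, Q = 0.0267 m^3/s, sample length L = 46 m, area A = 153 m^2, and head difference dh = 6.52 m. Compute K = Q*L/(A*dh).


From K = Q*L / (A*dh):
Numerator: Q*L = 0.0267 * 46 = 1.2282.
Denominator: A*dh = 153 * 6.52 = 997.56.
K = 1.2282 / 997.56 = 0.001231 m/s.

0.001231


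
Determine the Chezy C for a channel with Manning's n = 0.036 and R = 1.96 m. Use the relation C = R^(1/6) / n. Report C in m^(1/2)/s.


The Chezy coefficient relates to Manning's n through C = R^(1/6) / n.
R^(1/6) = 1.96^(1/6) = 1.118689.
C = 1.118689 / 0.036 = 31.07 m^(1/2)/s.

31.07


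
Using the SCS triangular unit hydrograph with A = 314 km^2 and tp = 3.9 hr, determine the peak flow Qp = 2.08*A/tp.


SCS formula: Qp = 2.08 * A / tp.
Qp = 2.08 * 314 / 3.9
   = 653.12 / 3.9
   = 167.47 m^3/s per cm.

167.47


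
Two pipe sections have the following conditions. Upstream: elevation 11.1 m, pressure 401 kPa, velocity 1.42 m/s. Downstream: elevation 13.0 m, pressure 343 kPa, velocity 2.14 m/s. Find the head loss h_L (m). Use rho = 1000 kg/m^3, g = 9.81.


Total head at each section: H = z + p/(rho*g) + V^2/(2g).
H1 = 11.1 + 401*1000/(1000*9.81) + 1.42^2/(2*9.81)
   = 11.1 + 40.877 + 0.1028
   = 52.079 m.
H2 = 13.0 + 343*1000/(1000*9.81) + 2.14^2/(2*9.81)
   = 13.0 + 34.964 + 0.2334
   = 48.198 m.
h_L = H1 - H2 = 52.079 - 48.198 = 3.882 m.

3.882


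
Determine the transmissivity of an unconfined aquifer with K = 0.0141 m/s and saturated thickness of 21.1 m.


Transmissivity is defined as T = K * h.
T = 0.0141 * 21.1
  = 0.2975 m^2/s.

0.2975


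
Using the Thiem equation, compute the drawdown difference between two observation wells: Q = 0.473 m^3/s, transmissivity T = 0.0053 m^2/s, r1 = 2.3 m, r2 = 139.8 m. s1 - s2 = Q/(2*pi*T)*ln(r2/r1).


Thiem equation: s1 - s2 = Q/(2*pi*T) * ln(r2/r1).
ln(r2/r1) = ln(139.8/2.3) = 4.1073.
Q/(2*pi*T) = 0.473 / (2*pi*0.0053) = 0.473 / 0.0333 = 14.2038.
s1 - s2 = 14.2038 * 4.1073 = 58.3394 m.

58.3394


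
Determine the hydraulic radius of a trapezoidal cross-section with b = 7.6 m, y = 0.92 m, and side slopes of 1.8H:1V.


For a trapezoidal section with side slope z:
A = (b + z*y)*y = (7.6 + 1.8*0.92)*0.92 = 8.516 m^2.
P = b + 2*y*sqrt(1 + z^2) = 7.6 + 2*0.92*sqrt(1 + 1.8^2) = 11.389 m.
R = A/P = 8.516 / 11.389 = 0.7477 m.

0.7477


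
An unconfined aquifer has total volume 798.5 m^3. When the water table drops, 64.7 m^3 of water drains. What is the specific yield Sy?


Specific yield Sy = Volume drained / Total volume.
Sy = 64.7 / 798.5
   = 0.081.

0.081


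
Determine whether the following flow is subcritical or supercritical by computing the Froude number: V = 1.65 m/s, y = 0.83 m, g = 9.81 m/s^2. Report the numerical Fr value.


The Froude number is defined as Fr = V / sqrt(g*y).
g*y = 9.81 * 0.83 = 8.1423.
sqrt(g*y) = sqrt(8.1423) = 2.8535.
Fr = 1.65 / 2.8535 = 0.5782.
Since Fr < 1, the flow is subcritical.

0.5782


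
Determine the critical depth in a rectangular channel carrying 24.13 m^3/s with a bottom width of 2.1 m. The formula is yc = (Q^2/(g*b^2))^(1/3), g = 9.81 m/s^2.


Using yc = (Q^2 / (g * b^2))^(1/3):
Q^2 = 24.13^2 = 582.26.
g * b^2 = 9.81 * 2.1^2 = 9.81 * 4.41 = 43.26.
Q^2 / (g*b^2) = 582.26 / 43.26 = 13.4595.
yc = 13.4595^(1/3) = 2.3787 m.

2.3787


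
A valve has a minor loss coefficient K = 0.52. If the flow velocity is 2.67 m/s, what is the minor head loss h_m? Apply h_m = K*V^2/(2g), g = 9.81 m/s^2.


Minor loss formula: h_m = K * V^2/(2g).
V^2 = 2.67^2 = 7.1289.
V^2/(2g) = 7.1289 / 19.62 = 0.3633 m.
h_m = 0.52 * 0.3633 = 0.1889 m.

0.1889


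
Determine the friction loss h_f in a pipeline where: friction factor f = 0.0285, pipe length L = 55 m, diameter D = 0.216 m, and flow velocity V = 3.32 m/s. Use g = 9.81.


Darcy-Weisbach equation: h_f = f * (L/D) * V^2/(2g).
f * L/D = 0.0285 * 55/0.216 = 7.2569.
V^2/(2g) = 3.32^2 / (2*9.81) = 11.0224 / 19.62 = 0.5618 m.
h_f = 7.2569 * 0.5618 = 4.077 m.

4.077


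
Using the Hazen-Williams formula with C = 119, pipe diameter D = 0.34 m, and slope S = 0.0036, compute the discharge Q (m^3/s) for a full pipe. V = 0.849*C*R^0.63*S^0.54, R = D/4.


For a full circular pipe, R = D/4 = 0.34/4 = 0.085 m.
V = 0.849 * 119 * 0.085^0.63 * 0.0036^0.54
  = 0.849 * 119 * 0.211609 * 0.047907
  = 1.0242 m/s.
Pipe area A = pi*D^2/4 = pi*0.34^2/4 = 0.0908 m^2.
Q = A * V = 0.0908 * 1.0242 = 0.093 m^3/s.

0.093


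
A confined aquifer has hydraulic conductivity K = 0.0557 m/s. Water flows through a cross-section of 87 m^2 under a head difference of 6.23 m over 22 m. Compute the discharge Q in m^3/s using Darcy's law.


Darcy's law: Q = K * A * i, where i = dh/L.
Hydraulic gradient i = 6.23 / 22 = 0.283182.
Q = 0.0557 * 87 * 0.283182
  = 1.3723 m^3/s.

1.3723


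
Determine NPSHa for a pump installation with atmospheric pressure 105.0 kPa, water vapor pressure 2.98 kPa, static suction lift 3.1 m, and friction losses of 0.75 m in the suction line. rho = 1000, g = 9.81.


NPSHa = p_atm/(rho*g) - z_s - hf_s - p_vap/(rho*g).
p_atm/(rho*g) = 105.0*1000 / (1000*9.81) = 10.703 m.
p_vap/(rho*g) = 2.98*1000 / (1000*9.81) = 0.304 m.
NPSHa = 10.703 - 3.1 - 0.75 - 0.304
      = 6.55 m.

6.55


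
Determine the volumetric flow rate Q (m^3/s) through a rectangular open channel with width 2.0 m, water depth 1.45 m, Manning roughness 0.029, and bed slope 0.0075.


For a rectangular channel, the cross-sectional area A = b * y = 2.0 * 1.45 = 2.9 m^2.
The wetted perimeter P = b + 2y = 2.0 + 2*1.45 = 4.9 m.
Hydraulic radius R = A/P = 2.9/4.9 = 0.5918 m.
Velocity V = (1/n)*R^(2/3)*S^(1/2) = (1/0.029)*0.5918^(2/3)*0.0075^(1/2) = 2.1051 m/s.
Discharge Q = A * V = 2.9 * 2.1051 = 6.105 m^3/s.

6.105


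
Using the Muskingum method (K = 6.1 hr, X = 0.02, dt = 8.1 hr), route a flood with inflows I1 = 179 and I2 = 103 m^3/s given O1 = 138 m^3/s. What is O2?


Muskingum coefficients:
denom = 2*K*(1-X) + dt = 2*6.1*(1-0.02) + 8.1 = 20.056.
C0 = (dt - 2*K*X)/denom = (8.1 - 2*6.1*0.02)/20.056 = 0.3917.
C1 = (dt + 2*K*X)/denom = (8.1 + 2*6.1*0.02)/20.056 = 0.416.
C2 = (2*K*(1-X) - dt)/denom = 0.1923.
O2 = C0*I2 + C1*I1 + C2*O1
   = 0.3917*103 + 0.416*179 + 0.1923*138
   = 141.35 m^3/s.

141.35


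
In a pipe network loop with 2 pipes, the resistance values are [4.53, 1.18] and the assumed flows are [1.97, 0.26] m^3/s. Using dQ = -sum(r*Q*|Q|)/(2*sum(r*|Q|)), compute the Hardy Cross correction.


Numerator terms (r*Q*|Q|): 4.53*1.97*|1.97| = 17.5805; 1.18*0.26*|0.26| = 0.0798.
Sum of numerator = 17.6602.
Denominator terms (r*|Q|): 4.53*|1.97| = 8.9241; 1.18*|0.26| = 0.3068.
2 * sum of denominator = 2 * 9.2309 = 18.4618.
dQ = -17.6602 / 18.4618 = -0.9566 m^3/s.

-0.9566


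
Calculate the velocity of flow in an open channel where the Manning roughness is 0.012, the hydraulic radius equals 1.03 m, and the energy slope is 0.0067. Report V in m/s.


Manning's equation gives V = (1/n) * R^(2/3) * S^(1/2).
First, compute R^(2/3) = 1.03^(2/3) = 1.0199.
Next, S^(1/2) = 0.0067^(1/2) = 0.081854.
Then 1/n = 1/0.012 = 83.33.
V = 83.33 * 1.0199 * 0.081854 = 6.9569 m/s.

6.9569


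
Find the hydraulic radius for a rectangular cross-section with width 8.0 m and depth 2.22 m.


For a rectangular section:
Flow area A = b * y = 8.0 * 2.22 = 17.76 m^2.
Wetted perimeter P = b + 2y = 8.0 + 2*2.22 = 12.44 m.
Hydraulic radius R = A/P = 17.76 / 12.44 = 1.4277 m.

1.4277


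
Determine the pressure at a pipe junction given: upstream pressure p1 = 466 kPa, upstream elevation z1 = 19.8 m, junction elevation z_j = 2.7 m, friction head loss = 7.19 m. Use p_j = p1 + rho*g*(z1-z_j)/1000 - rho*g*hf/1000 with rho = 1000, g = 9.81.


Junction pressure: p_j = p1 + rho*g*(z1 - z_j)/1000 - rho*g*hf/1000.
Elevation term = 1000*9.81*(19.8 - 2.7)/1000 = 167.751 kPa.
Friction term = 1000*9.81*7.19/1000 = 70.534 kPa.
p_j = 466 + 167.751 - 70.534 = 563.22 kPa.

563.22


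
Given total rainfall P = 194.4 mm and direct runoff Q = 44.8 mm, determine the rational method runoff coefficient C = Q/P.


The runoff coefficient C = runoff depth / rainfall depth.
C = 44.8 / 194.4
  = 0.2305.

0.2305


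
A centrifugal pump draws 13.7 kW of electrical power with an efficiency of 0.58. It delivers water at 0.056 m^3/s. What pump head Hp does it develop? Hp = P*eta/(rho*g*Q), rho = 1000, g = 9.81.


Pump head formula: Hp = P * eta / (rho * g * Q).
Numerator: P * eta = 13.7 * 1000 * 0.58 = 7946.0 W.
Denominator: rho * g * Q = 1000 * 9.81 * 0.056 = 549.36.
Hp = 7946.0 / 549.36 = 14.46 m.

14.46


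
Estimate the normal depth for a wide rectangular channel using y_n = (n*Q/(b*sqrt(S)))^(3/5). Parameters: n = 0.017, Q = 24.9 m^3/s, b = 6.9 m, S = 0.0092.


We use the wide-channel approximation y_n = (n*Q/(b*sqrt(S)))^(3/5).
sqrt(S) = sqrt(0.0092) = 0.095917.
Numerator: n*Q = 0.017 * 24.9 = 0.4233.
Denominator: b*sqrt(S) = 6.9 * 0.095917 = 0.661827.
arg = 0.6396.
y_n = 0.6396^(3/5) = 0.7648 m.

0.7648


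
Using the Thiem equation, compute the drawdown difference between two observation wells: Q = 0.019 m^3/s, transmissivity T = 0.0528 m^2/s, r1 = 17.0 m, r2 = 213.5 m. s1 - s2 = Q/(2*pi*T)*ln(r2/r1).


Thiem equation: s1 - s2 = Q/(2*pi*T) * ln(r2/r1).
ln(r2/r1) = ln(213.5/17.0) = 2.5304.
Q/(2*pi*T) = 0.019 / (2*pi*0.0528) = 0.019 / 0.3318 = 0.0573.
s1 - s2 = 0.0573 * 2.5304 = 0.1449 m.

0.1449


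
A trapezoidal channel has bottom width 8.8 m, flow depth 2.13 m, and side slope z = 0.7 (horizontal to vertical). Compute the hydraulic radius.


For a trapezoidal section with side slope z:
A = (b + z*y)*y = (8.8 + 0.7*2.13)*2.13 = 21.92 m^2.
P = b + 2*y*sqrt(1 + z^2) = 8.8 + 2*2.13*sqrt(1 + 0.7^2) = 14.0 m.
R = A/P = 21.92 / 14.0 = 1.5657 m.

1.5657


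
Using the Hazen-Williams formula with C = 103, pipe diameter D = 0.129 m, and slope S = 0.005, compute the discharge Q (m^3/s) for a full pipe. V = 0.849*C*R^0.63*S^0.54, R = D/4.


For a full circular pipe, R = D/4 = 0.129/4 = 0.0323 m.
V = 0.849 * 103 * 0.0323^0.63 * 0.005^0.54
  = 0.849 * 103 * 0.114914 * 0.057206
  = 0.5749 m/s.
Pipe area A = pi*D^2/4 = pi*0.129^2/4 = 0.0131 m^2.
Q = A * V = 0.0131 * 0.5749 = 0.0075 m^3/s.

0.0075


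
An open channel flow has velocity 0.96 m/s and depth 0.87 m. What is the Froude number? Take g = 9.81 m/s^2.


The Froude number is defined as Fr = V / sqrt(g*y).
g*y = 9.81 * 0.87 = 8.5347.
sqrt(g*y) = sqrt(8.5347) = 2.9214.
Fr = 0.96 / 2.9214 = 0.3286.

0.3286


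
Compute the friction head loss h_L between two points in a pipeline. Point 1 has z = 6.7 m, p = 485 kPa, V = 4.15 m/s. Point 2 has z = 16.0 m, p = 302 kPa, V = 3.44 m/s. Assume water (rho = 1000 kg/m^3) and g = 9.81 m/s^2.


Total head at each section: H = z + p/(rho*g) + V^2/(2g).
H1 = 6.7 + 485*1000/(1000*9.81) + 4.15^2/(2*9.81)
   = 6.7 + 49.439 + 0.8778
   = 57.017 m.
H2 = 16.0 + 302*1000/(1000*9.81) + 3.44^2/(2*9.81)
   = 16.0 + 30.785 + 0.6031
   = 47.388 m.
h_L = H1 - H2 = 57.017 - 47.388 = 9.629 m.

9.629


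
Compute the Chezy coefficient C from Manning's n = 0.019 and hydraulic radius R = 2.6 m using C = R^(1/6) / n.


The Chezy coefficient relates to Manning's n through C = R^(1/6) / n.
R^(1/6) = 2.6^(1/6) = 1.172633.
C = 1.172633 / 0.019 = 61.72 m^(1/2)/s.

61.72


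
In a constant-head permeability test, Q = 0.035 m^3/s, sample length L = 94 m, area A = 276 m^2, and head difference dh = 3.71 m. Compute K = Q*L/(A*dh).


From K = Q*L / (A*dh):
Numerator: Q*L = 0.035 * 94 = 3.29.
Denominator: A*dh = 276 * 3.71 = 1023.96.
K = 3.29 / 1023.96 = 0.003213 m/s.

0.003213


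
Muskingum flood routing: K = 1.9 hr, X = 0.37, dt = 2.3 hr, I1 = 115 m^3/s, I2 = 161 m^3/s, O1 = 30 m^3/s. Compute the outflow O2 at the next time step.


Muskingum coefficients:
denom = 2*K*(1-X) + dt = 2*1.9*(1-0.37) + 2.3 = 4.694.
C0 = (dt - 2*K*X)/denom = (2.3 - 2*1.9*0.37)/4.694 = 0.1905.
C1 = (dt + 2*K*X)/denom = (2.3 + 2*1.9*0.37)/4.694 = 0.7895.
C2 = (2*K*(1-X) - dt)/denom = 0.02.
O2 = C0*I2 + C1*I1 + C2*O1
   = 0.1905*161 + 0.7895*115 + 0.02*30
   = 122.06 m^3/s.

122.06


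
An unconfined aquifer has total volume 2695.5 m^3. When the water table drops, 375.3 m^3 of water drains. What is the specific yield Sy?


Specific yield Sy = Volume drained / Total volume.
Sy = 375.3 / 2695.5
   = 0.1392.

0.1392


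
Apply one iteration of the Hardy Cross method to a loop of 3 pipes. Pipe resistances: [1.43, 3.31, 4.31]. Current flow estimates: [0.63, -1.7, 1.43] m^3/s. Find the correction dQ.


Numerator terms (r*Q*|Q|): 1.43*0.63*|0.63| = 0.5676; 3.31*-1.7*|-1.7| = -9.5659; 4.31*1.43*|1.43| = 8.8135.
Sum of numerator = -0.1848.
Denominator terms (r*|Q|): 1.43*|0.63| = 0.9009; 3.31*|-1.7| = 5.627; 4.31*|1.43| = 6.1633.
2 * sum of denominator = 2 * 12.6912 = 25.3824.
dQ = --0.1848 / 25.3824 = 0.0073 m^3/s.

0.0073


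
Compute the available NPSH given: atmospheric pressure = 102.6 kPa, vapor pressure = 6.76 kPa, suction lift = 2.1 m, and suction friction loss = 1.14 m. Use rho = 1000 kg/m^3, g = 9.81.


NPSHa = p_atm/(rho*g) - z_s - hf_s - p_vap/(rho*g).
p_atm/(rho*g) = 102.6*1000 / (1000*9.81) = 10.459 m.
p_vap/(rho*g) = 6.76*1000 / (1000*9.81) = 0.689 m.
NPSHa = 10.459 - 2.1 - 1.14 - 0.689
      = 6.53 m.

6.53


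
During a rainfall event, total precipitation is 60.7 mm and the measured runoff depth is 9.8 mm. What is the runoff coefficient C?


The runoff coefficient C = runoff depth / rainfall depth.
C = 9.8 / 60.7
  = 0.1614.

0.1614


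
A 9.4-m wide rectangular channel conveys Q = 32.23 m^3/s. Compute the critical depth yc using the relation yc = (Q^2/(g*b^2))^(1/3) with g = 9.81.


Using yc = (Q^2 / (g * b^2))^(1/3):
Q^2 = 32.23^2 = 1038.77.
g * b^2 = 9.81 * 9.4^2 = 9.81 * 88.36 = 866.81.
Q^2 / (g*b^2) = 1038.77 / 866.81 = 1.1984.
yc = 1.1984^(1/3) = 1.0622 m.

1.0622


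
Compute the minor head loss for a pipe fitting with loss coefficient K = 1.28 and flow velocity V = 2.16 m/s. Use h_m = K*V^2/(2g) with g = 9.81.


Minor loss formula: h_m = K * V^2/(2g).
V^2 = 2.16^2 = 4.6656.
V^2/(2g) = 4.6656 / 19.62 = 0.2378 m.
h_m = 1.28 * 0.2378 = 0.3044 m.

0.3044


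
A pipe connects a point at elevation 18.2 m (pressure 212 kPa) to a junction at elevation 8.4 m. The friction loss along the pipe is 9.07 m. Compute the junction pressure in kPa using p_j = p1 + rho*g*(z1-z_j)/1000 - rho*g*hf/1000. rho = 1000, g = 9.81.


Junction pressure: p_j = p1 + rho*g*(z1 - z_j)/1000 - rho*g*hf/1000.
Elevation term = 1000*9.81*(18.2 - 8.4)/1000 = 96.138 kPa.
Friction term = 1000*9.81*9.07/1000 = 88.977 kPa.
p_j = 212 + 96.138 - 88.977 = 219.16 kPa.

219.16


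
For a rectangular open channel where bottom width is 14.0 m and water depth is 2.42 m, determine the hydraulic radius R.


For a rectangular section:
Flow area A = b * y = 14.0 * 2.42 = 33.88 m^2.
Wetted perimeter P = b + 2y = 14.0 + 2*2.42 = 18.84 m.
Hydraulic radius R = A/P = 33.88 / 18.84 = 1.7983 m.

1.7983


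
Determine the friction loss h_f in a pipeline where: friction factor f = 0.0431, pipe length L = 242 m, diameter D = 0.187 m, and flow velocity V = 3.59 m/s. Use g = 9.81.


Darcy-Weisbach equation: h_f = f * (L/D) * V^2/(2g).
f * L/D = 0.0431 * 242/0.187 = 55.7765.
V^2/(2g) = 3.59^2 / (2*9.81) = 12.8881 / 19.62 = 0.6569 m.
h_f = 55.7765 * 0.6569 = 36.639 m.

36.639


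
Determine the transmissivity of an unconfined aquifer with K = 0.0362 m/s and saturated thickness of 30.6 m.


Transmissivity is defined as T = K * h.
T = 0.0362 * 30.6
  = 1.1077 m^2/s.

1.1077


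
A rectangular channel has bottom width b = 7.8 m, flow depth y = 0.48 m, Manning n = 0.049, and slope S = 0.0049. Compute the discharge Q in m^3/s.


For a rectangular channel, the cross-sectional area A = b * y = 7.8 * 0.48 = 3.74 m^2.
The wetted perimeter P = b + 2y = 7.8 + 2*0.48 = 8.76 m.
Hydraulic radius R = A/P = 3.74/8.76 = 0.4274 m.
Velocity V = (1/n)*R^(2/3)*S^(1/2) = (1/0.049)*0.4274^(2/3)*0.0049^(1/2) = 0.8106 m/s.
Discharge Q = A * V = 3.74 * 0.8106 = 3.035 m^3/s.

3.035


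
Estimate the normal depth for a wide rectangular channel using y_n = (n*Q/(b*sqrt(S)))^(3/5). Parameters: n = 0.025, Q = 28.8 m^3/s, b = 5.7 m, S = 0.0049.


We use the wide-channel approximation y_n = (n*Q/(b*sqrt(S)))^(3/5).
sqrt(S) = sqrt(0.0049) = 0.07.
Numerator: n*Q = 0.025 * 28.8 = 0.72.
Denominator: b*sqrt(S) = 5.7 * 0.07 = 0.399.
arg = 1.8045.
y_n = 1.8045^(3/5) = 1.425 m.

1.425


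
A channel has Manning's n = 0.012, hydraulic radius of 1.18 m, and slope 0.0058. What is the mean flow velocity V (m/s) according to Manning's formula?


Manning's equation gives V = (1/n) * R^(2/3) * S^(1/2).
First, compute R^(2/3) = 1.18^(2/3) = 1.1167.
Next, S^(1/2) = 0.0058^(1/2) = 0.076158.
Then 1/n = 1/0.012 = 83.33.
V = 83.33 * 1.1167 * 0.076158 = 7.0869 m/s.

7.0869


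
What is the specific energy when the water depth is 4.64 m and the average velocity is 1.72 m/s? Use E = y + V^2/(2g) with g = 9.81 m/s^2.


Specific energy E = y + V^2/(2g).
Velocity head = V^2/(2g) = 1.72^2 / (2*9.81) = 2.9584 / 19.62 = 0.1508 m.
E = 4.64 + 0.1508 = 4.7908 m.

4.7908


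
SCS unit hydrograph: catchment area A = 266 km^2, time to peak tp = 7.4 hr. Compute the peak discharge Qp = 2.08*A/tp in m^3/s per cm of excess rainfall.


SCS formula: Qp = 2.08 * A / tp.
Qp = 2.08 * 266 / 7.4
   = 553.28 / 7.4
   = 74.77 m^3/s per cm.

74.77


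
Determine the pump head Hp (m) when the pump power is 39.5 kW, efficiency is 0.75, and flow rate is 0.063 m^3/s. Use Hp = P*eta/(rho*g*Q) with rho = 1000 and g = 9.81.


Pump head formula: Hp = P * eta / (rho * g * Q).
Numerator: P * eta = 39.5 * 1000 * 0.75 = 29625.0 W.
Denominator: rho * g * Q = 1000 * 9.81 * 0.063 = 618.03.
Hp = 29625.0 / 618.03 = 47.93 m.

47.93


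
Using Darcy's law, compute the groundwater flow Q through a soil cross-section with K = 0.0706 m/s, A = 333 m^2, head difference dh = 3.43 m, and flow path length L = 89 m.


Darcy's law: Q = K * A * i, where i = dh/L.
Hydraulic gradient i = 3.43 / 89 = 0.038539.
Q = 0.0706 * 333 * 0.038539
  = 0.9061 m^3/s.

0.9061


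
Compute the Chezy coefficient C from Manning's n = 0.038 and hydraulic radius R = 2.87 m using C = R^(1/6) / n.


The Chezy coefficient relates to Manning's n through C = R^(1/6) / n.
R^(1/6) = 2.87^(1/6) = 1.192103.
C = 1.192103 / 0.038 = 31.37 m^(1/2)/s.

31.37


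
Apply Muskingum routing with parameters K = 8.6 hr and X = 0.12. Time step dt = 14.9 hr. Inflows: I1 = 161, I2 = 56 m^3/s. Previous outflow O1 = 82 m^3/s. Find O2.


Muskingum coefficients:
denom = 2*K*(1-X) + dt = 2*8.6*(1-0.12) + 14.9 = 30.036.
C0 = (dt - 2*K*X)/denom = (14.9 - 2*8.6*0.12)/30.036 = 0.4274.
C1 = (dt + 2*K*X)/denom = (14.9 + 2*8.6*0.12)/30.036 = 0.5648.
C2 = (2*K*(1-X) - dt)/denom = 0.0079.
O2 = C0*I2 + C1*I1 + C2*O1
   = 0.4274*56 + 0.5648*161 + 0.0079*82
   = 115.51 m^3/s.

115.51


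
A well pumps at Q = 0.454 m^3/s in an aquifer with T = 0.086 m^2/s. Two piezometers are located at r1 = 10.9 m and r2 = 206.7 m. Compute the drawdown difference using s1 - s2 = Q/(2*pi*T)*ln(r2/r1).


Thiem equation: s1 - s2 = Q/(2*pi*T) * ln(r2/r1).
ln(r2/r1) = ln(206.7/10.9) = 2.9425.
Q/(2*pi*T) = 0.454 / (2*pi*0.086) = 0.454 / 0.5404 = 0.8402.
s1 - s2 = 0.8402 * 2.9425 = 2.4723 m.

2.4723


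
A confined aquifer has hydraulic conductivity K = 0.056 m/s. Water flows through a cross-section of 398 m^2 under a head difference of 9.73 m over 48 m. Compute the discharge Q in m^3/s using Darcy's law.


Darcy's law: Q = K * A * i, where i = dh/L.
Hydraulic gradient i = 9.73 / 48 = 0.202708.
Q = 0.056 * 398 * 0.202708
  = 4.518 m^3/s.

4.518


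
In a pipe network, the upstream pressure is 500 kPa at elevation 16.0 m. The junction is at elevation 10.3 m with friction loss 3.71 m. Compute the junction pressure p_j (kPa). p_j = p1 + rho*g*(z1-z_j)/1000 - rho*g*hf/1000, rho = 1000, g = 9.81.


Junction pressure: p_j = p1 + rho*g*(z1 - z_j)/1000 - rho*g*hf/1000.
Elevation term = 1000*9.81*(16.0 - 10.3)/1000 = 55.917 kPa.
Friction term = 1000*9.81*3.71/1000 = 36.395 kPa.
p_j = 500 + 55.917 - 36.395 = 519.52 kPa.

519.52


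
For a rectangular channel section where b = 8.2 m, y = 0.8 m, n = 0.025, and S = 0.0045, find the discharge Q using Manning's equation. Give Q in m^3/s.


For a rectangular channel, the cross-sectional area A = b * y = 8.2 * 0.8 = 6.56 m^2.
The wetted perimeter P = b + 2y = 8.2 + 2*0.8 = 9.8 m.
Hydraulic radius R = A/P = 6.56/9.8 = 0.6694 m.
Velocity V = (1/n)*R^(2/3)*S^(1/2) = (1/0.025)*0.6694^(2/3)*0.0045^(1/2) = 2.0533 m/s.
Discharge Q = A * V = 6.56 * 2.0533 = 13.47 m^3/s.

13.47


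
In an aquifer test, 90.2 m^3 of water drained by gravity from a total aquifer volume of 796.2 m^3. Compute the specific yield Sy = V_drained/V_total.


Specific yield Sy = Volume drained / Total volume.
Sy = 90.2 / 796.2
   = 0.1133.

0.1133


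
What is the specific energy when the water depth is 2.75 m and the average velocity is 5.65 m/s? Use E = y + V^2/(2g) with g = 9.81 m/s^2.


Specific energy E = y + V^2/(2g).
Velocity head = V^2/(2g) = 5.65^2 / (2*9.81) = 31.9225 / 19.62 = 1.627 m.
E = 2.75 + 1.627 = 4.377 m.

4.377


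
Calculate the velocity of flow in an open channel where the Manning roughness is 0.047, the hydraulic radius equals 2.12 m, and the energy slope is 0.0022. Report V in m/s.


Manning's equation gives V = (1/n) * R^(2/3) * S^(1/2).
First, compute R^(2/3) = 2.12^(2/3) = 1.6503.
Next, S^(1/2) = 0.0022^(1/2) = 0.046904.
Then 1/n = 1/0.047 = 21.28.
V = 21.28 * 1.6503 * 0.046904 = 1.6469 m/s.

1.6469


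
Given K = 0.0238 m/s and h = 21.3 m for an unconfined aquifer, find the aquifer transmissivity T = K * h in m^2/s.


Transmissivity is defined as T = K * h.
T = 0.0238 * 21.3
  = 0.5069 m^2/s.

0.5069


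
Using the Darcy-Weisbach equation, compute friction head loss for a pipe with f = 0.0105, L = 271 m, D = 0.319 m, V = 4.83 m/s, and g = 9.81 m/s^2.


Darcy-Weisbach equation: h_f = f * (L/D) * V^2/(2g).
f * L/D = 0.0105 * 271/0.319 = 8.9201.
V^2/(2g) = 4.83^2 / (2*9.81) = 23.3289 / 19.62 = 1.189 m.
h_f = 8.9201 * 1.189 = 10.606 m.

10.606


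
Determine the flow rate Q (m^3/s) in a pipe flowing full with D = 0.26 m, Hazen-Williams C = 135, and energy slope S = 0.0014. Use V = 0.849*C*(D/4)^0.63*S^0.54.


For a full circular pipe, R = D/4 = 0.26/4 = 0.065 m.
V = 0.849 * 135 * 0.065^0.63 * 0.0014^0.54
  = 0.849 * 135 * 0.178704 * 0.028768
  = 0.5892 m/s.
Pipe area A = pi*D^2/4 = pi*0.26^2/4 = 0.0531 m^2.
Q = A * V = 0.0531 * 0.5892 = 0.0313 m^3/s.

0.0313


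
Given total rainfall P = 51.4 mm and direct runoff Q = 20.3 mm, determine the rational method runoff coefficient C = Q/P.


The runoff coefficient C = runoff depth / rainfall depth.
C = 20.3 / 51.4
  = 0.3949.

0.3949


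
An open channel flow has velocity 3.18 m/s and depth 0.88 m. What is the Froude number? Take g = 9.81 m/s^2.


The Froude number is defined as Fr = V / sqrt(g*y).
g*y = 9.81 * 0.88 = 8.6328.
sqrt(g*y) = sqrt(8.6328) = 2.9382.
Fr = 3.18 / 2.9382 = 1.0823.

1.0823


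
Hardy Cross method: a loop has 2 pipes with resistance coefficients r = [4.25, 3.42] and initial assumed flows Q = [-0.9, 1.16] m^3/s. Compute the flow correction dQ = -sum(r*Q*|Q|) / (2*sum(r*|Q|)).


Numerator terms (r*Q*|Q|): 4.25*-0.9*|-0.9| = -3.4425; 3.42*1.16*|1.16| = 4.602.
Sum of numerator = 1.1595.
Denominator terms (r*|Q|): 4.25*|-0.9| = 3.825; 3.42*|1.16| = 3.9672.
2 * sum of denominator = 2 * 7.7922 = 15.5844.
dQ = -1.1595 / 15.5844 = -0.0744 m^3/s.

-0.0744


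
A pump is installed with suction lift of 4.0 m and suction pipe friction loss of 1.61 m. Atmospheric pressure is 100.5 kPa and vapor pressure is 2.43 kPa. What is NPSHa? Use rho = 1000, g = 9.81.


NPSHa = p_atm/(rho*g) - z_s - hf_s - p_vap/(rho*g).
p_atm/(rho*g) = 100.5*1000 / (1000*9.81) = 10.245 m.
p_vap/(rho*g) = 2.43*1000 / (1000*9.81) = 0.248 m.
NPSHa = 10.245 - 4.0 - 1.61 - 0.248
      = 4.39 m.

4.39


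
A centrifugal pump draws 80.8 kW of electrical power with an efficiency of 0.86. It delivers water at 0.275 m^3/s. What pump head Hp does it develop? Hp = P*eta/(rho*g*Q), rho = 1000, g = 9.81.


Pump head formula: Hp = P * eta / (rho * g * Q).
Numerator: P * eta = 80.8 * 1000 * 0.86 = 69488.0 W.
Denominator: rho * g * Q = 1000 * 9.81 * 0.275 = 2697.75.
Hp = 69488.0 / 2697.75 = 25.76 m.

25.76
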